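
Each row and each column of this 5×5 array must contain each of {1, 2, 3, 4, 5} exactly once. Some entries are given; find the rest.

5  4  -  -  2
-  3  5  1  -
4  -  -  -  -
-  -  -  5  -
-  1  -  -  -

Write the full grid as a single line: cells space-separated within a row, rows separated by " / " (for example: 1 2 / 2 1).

5 4 1 3 2 / 2 3 5 1 4 / 4 5 3 2 1 / 1 2 4 5 3 / 3 1 2 4 5

At row 1, column 4: row 1 has {2,4,5}; column 4 has {1,5}; that leaves 3.
At row 2, column 1: row 2 has {1,3,5}; column 1 has {4,5}; that leaves 2.
At row 2, column 5: row 2 has {1,2,3,5}; column 5 has {2}; that leaves 4.
At row 3, column 4: row 3 has {4}; column 4 has {1,3,5}; that leaves 2.
At row 4, column 2: row 4 has {5}; column 2 has {1,3,4}; that leaves 2.
At row 5, column 1: row 5 has {1}; column 1 has {2,4,5}; that leaves 3.
At row 5, column 4: row 5 has {1,3}; column 4 has {1,2,3,5}; that leaves 4.
At row 5, column 5: row 5 has {1,3,4}; column 5 has {2,4}; that leaves 5.
At row 1, column 3: row 1 has {2,3,4,5}; column 3 has {5}; that leaves 1.
At row 3, column 2: row 3 has {2,4}; column 2 has {1,2,3,4}; that leaves 5.
At row 3, column 3: row 3 has {2,4,5}; column 3 has {1,5}; that leaves 3.
At row 3, column 5: row 3 has {2,3,4,5}; column 5 has {2,4,5}; that leaves 1.
At row 4, column 1: row 4 has {2,5}; column 1 has {2,3,4,5}; that leaves 1.
At row 4, column 3: row 4 has {1,2,5}; column 3 has {1,3,5}; that leaves 4.
At row 4, column 5: row 4 has {1,2,4,5}; column 5 has {1,2,4,5}; that leaves 3.
At row 5, column 3: row 5 has {1,3,4,5}; column 3 has {1,3,4,5}; that leaves 2.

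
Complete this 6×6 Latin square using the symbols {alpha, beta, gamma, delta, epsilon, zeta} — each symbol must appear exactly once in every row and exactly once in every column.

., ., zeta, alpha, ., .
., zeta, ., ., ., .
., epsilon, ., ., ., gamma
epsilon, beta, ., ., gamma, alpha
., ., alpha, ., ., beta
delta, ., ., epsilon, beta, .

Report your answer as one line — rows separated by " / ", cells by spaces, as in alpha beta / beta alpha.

beta gamma zeta alpha delta epsilon / gamma zeta epsilon beta alpha delta / alpha epsilon beta delta zeta gamma / epsilon beta delta zeta gamma alpha / zeta delta alpha gamma epsilon beta / delta alpha gamma epsilon beta zeta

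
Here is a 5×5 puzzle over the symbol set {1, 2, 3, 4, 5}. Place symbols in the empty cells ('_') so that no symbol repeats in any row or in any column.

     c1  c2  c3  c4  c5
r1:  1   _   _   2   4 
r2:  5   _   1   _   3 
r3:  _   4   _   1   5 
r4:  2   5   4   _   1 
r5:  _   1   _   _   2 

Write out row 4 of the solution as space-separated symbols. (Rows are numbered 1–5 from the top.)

2 5 4 3 1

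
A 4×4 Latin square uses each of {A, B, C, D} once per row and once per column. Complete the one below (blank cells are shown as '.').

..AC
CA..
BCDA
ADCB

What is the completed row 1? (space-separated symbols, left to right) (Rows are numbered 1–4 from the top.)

(r1,c1) = D
(r1,c2) = B

D B A C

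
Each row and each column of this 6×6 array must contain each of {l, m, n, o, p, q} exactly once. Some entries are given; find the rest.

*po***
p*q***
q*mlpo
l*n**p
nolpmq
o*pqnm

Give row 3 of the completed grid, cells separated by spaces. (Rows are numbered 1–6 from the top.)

(r1,c1) = m
(r1,c4) = n
(r1,c6) = l
(r2,c6) = n
(r3,c2) = n

q n m l p o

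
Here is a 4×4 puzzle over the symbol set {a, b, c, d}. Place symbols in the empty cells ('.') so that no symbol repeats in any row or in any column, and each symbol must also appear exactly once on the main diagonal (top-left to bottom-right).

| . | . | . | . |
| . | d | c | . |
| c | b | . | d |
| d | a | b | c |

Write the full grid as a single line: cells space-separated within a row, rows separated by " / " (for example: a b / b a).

b c d a / a d c b / c b a d / d a b c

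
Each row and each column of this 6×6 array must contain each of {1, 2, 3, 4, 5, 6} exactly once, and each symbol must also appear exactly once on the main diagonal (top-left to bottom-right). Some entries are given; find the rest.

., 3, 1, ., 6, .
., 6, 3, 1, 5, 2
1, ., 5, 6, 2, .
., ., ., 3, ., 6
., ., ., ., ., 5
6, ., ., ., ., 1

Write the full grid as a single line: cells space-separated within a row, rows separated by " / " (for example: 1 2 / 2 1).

2 3 1 5 6 4 / 4 6 3 1 5 2 / 1 4 5 6 2 3 / 5 2 4 3 1 6 / 3 1 6 2 4 5 / 6 5 2 4 3 1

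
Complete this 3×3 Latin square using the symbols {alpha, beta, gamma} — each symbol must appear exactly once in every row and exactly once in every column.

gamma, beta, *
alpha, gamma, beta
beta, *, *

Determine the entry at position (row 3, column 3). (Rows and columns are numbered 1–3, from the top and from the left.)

row 1 has {beta,gamma}; column 3 has {beta} — only alpha is left for (r1,c3).
row 3 has {beta}; column 2 has {beta,gamma} — only alpha is left for (r3,c2).
row 3 has {alpha,beta}; column 3 has {alpha,beta} — only gamma is left for (r3,c3).

gamma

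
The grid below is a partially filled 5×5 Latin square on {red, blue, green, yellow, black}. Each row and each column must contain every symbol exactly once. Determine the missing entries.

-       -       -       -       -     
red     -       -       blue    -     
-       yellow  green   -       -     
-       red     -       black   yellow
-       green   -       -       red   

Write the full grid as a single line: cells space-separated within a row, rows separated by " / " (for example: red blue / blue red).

yellow blue red green black / red black yellow blue green / black yellow green red blue / green red blue black yellow / blue green black yellow red

row 2 has {red,blue}; column 2 has {red,green,yellow} — only black is left for (r2,c2).
row 2 has {red,blue,black}; column 3 has {green} — only yellow is left for (r2,c3).
row 2 has {red,blue,yellow,black}; column 5 has {red,yellow} — only green is left for (r2,c5).
row 3 has {green,yellow}; column 4 has {blue,black} — only red is left for (r3,c4).
row 4 has {red,yellow,black}; column 3 has {green,yellow} — only blue is left for (r4,c3).
row 5 has {red,green}; column 3 has {blue,green,yellow} — only black is left for (r5,c3).
row 5 has {red,green,black}; column 4 has {red,blue,black} — only yellow is left for (r5,c4).
row 1 is empty so far; column 2 has {red,green,yellow,black} — only blue is left for (r1,c2).
row 1 has {blue}; column 3 has {blue,green,yellow,black} — only red is left for (r1,c3).
row 1 has {red,blue}; column 4 has {red,blue,yellow,black} — only green is left for (r1,c4).
row 1 has {red,blue,green}; column 5 has {red,green,yellow} — only black is left for (r1,c5).
row 3 has {red,green,yellow}; column 5 has {red,green,yellow,black} — only blue is left for (r3,c5).
row 4 has {red,blue,yellow,black}; column 1 has {red} — only green is left for (r4,c1).
row 5 has {red,green,yellow,black}; column 1 has {red,green} — only blue is left for (r5,c1).
row 1 has {red,blue,green,black}; column 1 has {red,blue,green} — only yellow is left for (r1,c1).
row 3 has {red,blue,green,yellow}; column 1 has {red,blue,green,yellow} — only black is left for (r3,c1).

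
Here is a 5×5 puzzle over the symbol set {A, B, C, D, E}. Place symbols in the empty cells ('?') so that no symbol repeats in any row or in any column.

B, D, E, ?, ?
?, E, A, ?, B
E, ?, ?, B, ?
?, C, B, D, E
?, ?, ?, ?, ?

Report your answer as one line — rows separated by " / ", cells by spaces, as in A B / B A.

B D E A C / D E A C B / E A C B D / A C B D E / C B D E A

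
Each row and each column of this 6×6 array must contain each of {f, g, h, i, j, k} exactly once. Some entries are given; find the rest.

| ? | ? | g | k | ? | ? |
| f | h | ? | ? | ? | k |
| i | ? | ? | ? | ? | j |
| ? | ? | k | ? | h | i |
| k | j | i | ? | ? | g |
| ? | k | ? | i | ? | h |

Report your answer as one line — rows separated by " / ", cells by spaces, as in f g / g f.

h i g k j f / f h j g i k / i g h f k j / g f k j h i / k j i h f g / j k f i g h

row 1 has {g,k}; column 6 has {g,h,i,j,k} — only f is left for (r1,c6).
row 2 has {f,h,k}; column 3 has {g,i,k} — only j is left for (r2,c3).
row 2 has {f,h,j,k}; column 4 has {i,k} — only g is left for (r2,c4).
row 2 has {f,g,h,j,k}; column 5 has {h} — only i is left for (r2,c5).
row 5 has {g,i,j,k}; column 5 has {h,i} — only f is left for (r5,c5).
row 6 has {h,i,k}; column 3 has {g,i,j,k} — only f is left for (r6,c3).
row 1 has {f,g,k}; column 2 has {h,j,k} — only i is left for (r1,c2).
row 1 has {f,g,i,k}; column 5 has {f,h,i} — only j is left for (r1,c5).
row 3 has {i,j}; column 3 has {f,g,i,j,k} — only h is left for (r3,c3).
row 3 has {h,i,j}; column 4 has {g,i,k} — only f is left for (r3,c4).
row 4 has {h,i,k}; column 4 has {f,g,i,k} — only j is left for (r4,c4).
row 5 has {f,g,i,j,k}; column 4 has {f,g,i,j,k} — only h is left for (r5,c4).
row 6 has {f,h,i,k}; column 5 has {f,h,i,j} — only g is left for (r6,c5).
row 1 has {f,g,i,j,k}; column 1 has {f,i,k} — only h is left for (r1,c1).
row 3 has {f,h,i,j}; column 2 has {h,i,j,k} — only g is left for (r3,c2).
row 3 has {f,g,h,i,j}; column 5 has {f,g,h,i,j} — only k is left for (r3,c5).
row 4 has {h,i,j,k}; column 1 has {f,h,i,k} — only g is left for (r4,c1).
row 4 has {g,h,i,j,k}; column 2 has {g,h,i,j,k} — only f is left for (r4,c2).
row 6 has {f,g,h,i,k}; column 1 has {f,g,h,i,k} — only j is left for (r6,c1).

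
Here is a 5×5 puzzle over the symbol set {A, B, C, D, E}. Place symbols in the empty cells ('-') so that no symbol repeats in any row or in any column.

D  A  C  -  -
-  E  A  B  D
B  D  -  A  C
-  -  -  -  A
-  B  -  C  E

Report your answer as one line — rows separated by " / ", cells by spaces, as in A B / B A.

D A C E B / C E A B D / B D E A C / E C B D A / A B D C E

(r1,c4) = E
(r1,c5) = B
(r2,c1) = C
(r3,c3) = E
(r4,c1) = E
(r4,c2) = C
(r4,c4) = D
(r5,c1) = A
(r5,c3) = D
(r4,c3) = B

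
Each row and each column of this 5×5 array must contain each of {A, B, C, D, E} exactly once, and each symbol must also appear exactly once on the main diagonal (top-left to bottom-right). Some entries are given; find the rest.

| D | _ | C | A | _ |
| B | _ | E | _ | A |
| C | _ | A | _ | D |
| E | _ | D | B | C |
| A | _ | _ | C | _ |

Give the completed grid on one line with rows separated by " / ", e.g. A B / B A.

D E C A B / B C E D A / C B A E D / E A D B C / A D B C E

(r2,c2) = C
(r2,c4) = D
(r3,c4) = E
(r4,c2) = A
(r5,c3) = B
(r5,c5) = E
(r1,c5) = B
(r3,c2) = B
(r5,c2) = D
(r1,c2) = E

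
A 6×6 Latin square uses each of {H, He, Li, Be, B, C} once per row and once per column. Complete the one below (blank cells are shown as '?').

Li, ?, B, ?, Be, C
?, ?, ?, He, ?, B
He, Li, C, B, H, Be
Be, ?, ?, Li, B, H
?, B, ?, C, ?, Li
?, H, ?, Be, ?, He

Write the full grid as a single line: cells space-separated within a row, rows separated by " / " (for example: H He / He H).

Li He B H Be C / C Be H He Li B / He Li C B H Be / Be C He Li B H / H B Be C He Li / B H Li Be C He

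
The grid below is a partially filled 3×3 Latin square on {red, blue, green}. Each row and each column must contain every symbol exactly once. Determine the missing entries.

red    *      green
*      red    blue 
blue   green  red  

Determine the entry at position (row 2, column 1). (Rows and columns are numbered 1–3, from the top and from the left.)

green

(r1,c2): row 1 has {red,green}; column 2 has {red,green}, so it must be blue.
(r2,c1): row 2 has {red,blue}; column 1 has {red,blue}, so it must be green.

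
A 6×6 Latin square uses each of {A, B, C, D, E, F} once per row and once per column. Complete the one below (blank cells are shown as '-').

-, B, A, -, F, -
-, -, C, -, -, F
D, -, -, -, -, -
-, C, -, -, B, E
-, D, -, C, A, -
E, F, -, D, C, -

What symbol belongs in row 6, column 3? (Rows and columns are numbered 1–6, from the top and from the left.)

B

(r1,c1) = C
(r1,c4) = E
(r1,c6) = D
(r3,c5) = E
(r5,c6) = B
(r6,c3) = B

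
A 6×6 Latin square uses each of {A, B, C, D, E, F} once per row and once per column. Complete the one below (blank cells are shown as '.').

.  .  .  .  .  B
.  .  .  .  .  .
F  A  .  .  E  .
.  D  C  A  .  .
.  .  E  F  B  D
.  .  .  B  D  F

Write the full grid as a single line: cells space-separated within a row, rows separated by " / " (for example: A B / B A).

E F D C A B / D B F E C A / F A B D E C / B D C A F E / A C E F B D / C E A B D F

(r3,c6) = C
(r4,c5) = F
(r4,c6) = E
(r5,c2) = C
(r6,c2) = E
(r6,c3) = A
(r1,c2) = F
(r1,c3) = D
(r2,c2) = B
(r2,c3) = F
(r2,c6) = A
(r3,c3) = B
(r3,c4) = D
(r4,c1) = B
(r5,c1) = A
(r6,c1) = C
(r1,c1) = E
(r1,c4) = C
(r1,c5) = A
(r2,c1) = D
(r2,c4) = E
(r2,c5) = C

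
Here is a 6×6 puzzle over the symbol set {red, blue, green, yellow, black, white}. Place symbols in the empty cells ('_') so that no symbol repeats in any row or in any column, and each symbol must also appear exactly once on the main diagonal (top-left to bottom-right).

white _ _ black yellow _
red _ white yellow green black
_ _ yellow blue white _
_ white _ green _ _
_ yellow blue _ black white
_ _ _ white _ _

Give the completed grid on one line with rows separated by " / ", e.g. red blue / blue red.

white green red black yellow blue / red blue white yellow green black / black red yellow blue white green / blue white black green red yellow / green yellow blue red black white / yellow black green white blue red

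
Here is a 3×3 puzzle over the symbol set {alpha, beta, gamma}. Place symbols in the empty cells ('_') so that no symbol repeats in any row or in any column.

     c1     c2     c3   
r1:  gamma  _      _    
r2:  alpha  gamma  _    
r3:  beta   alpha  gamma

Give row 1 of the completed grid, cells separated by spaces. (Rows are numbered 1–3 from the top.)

gamma beta alpha

At row 1, column 2: row 1 has {gamma}; column 2 has {alpha,gamma}; that leaves beta.
At row 1, column 3: row 1 has {beta,gamma}; column 3 has {gamma}; that leaves alpha.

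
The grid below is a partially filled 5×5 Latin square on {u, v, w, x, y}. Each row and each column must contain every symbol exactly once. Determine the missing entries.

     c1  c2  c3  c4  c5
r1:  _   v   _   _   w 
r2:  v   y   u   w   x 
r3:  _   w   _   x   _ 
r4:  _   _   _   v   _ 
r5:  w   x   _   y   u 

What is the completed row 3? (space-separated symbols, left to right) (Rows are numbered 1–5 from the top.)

u w y x v

row 1 has {v,w}; column 4 has {v,w,x,y} — only u is left for (r1,c4).
row 4 has {v}; column 2 has {v,w,x,y} — only u is left for (r4,c2).
row 4 has {u,v}; column 5 has {u,w,x} — only y is left for (r4,c5).
row 5 has {u,w,x,y}; column 3 has {u} — only v is left for (r5,c3).
row 3 has {w,x}; column 3 has {u,v} — only y is left for (r3,c3).
row 3 has {w,x,y}; column 5 has {u,w,x,y} — only v is left for (r3,c5).
row 4 has {u,v,y}; column 1 has {v,w} — only x is left for (r4,c1).
row 4 has {u,v,x,y}; column 3 has {u,v,y} — only w is left for (r4,c3).
row 1 has {u,v,w}; column 1 has {v,w,x} — only y is left for (r1,c1).
row 1 has {u,v,w,y}; column 3 has {u,v,w,y} — only x is left for (r1,c3).
row 3 has {v,w,x,y}; column 1 has {v,w,x,y} — only u is left for (r3,c1).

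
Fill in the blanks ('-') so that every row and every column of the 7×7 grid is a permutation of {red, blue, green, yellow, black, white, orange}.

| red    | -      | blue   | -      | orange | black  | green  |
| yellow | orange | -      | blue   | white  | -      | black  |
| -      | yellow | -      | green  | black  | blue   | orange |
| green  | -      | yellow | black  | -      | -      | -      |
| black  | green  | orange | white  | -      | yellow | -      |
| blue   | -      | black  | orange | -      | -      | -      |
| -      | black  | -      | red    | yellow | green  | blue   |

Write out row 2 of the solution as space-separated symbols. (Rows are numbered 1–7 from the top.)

row 1 has {red,blue,green,black,orange}; column 2 has {green,yellow,black,orange} — only white is left for (r1,c2).
row 1 has {red,blue,green,black,white,orange}; column 4 has {red,blue,green,black,white,orange} — only yellow is left for (r1,c4).
row 2 has {blue,yellow,black,white,orange}; column 6 has {blue,green,yellow,black} — only red is left for (r2,c6).
row 3 has {blue,green,yellow,black,orange}; column 1 has {red,blue,green,yellow,black} — only white is left for (r3,c1).
row 3 has {blue,green,yellow,black,white,orange}; column 3 has {blue,yellow,black,orange} — only red is left for (r3,c3).
row 5 has {green,yellow,black,white,orange}; column 7 has {blue,green,black,orange} — only red is left for (r5,c7).
row 6 has {blue,black,orange}; column 2 has {green,yellow,black,white,orange} — only red is left for (r6,c2).
row 6 has {red,blue,black,orange}; column 5 has {yellow,black,white,orange} — only green is left for (r6,c5).
row 6 has {red,blue,green,black,orange}; column 6 has {red,blue,green,yellow,black} — only white is left for (r6,c6).
row 6 has {red,blue,green,black,white,orange}; column 7 has {red,blue,green,black,orange} — only yellow is left for (r6,c7).
row 7 has {red,blue,green,yellow,black}; column 1 has {red,blue,green,yellow,black,white} — only orange is left for (r7,c1).
row 7 has {red,blue,green,yellow,black,orange}; column 3 has {red,blue,yellow,black,orange} — only white is left for (r7,c3).
row 2 has {red,blue,yellow,black,white,orange}; column 3 has {red,blue,yellow,black,white,orange} — only green is left for (r2,c3).

yellow orange green blue white red black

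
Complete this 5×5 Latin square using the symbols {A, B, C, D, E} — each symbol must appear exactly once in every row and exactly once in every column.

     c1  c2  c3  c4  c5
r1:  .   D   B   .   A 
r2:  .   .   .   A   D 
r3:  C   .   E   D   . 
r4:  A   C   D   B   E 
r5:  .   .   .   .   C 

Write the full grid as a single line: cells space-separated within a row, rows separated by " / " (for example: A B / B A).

(r1,c1) = E
(r1,c4) = C
(r2,c1) = B
(r2,c2) = E
(r2,c3) = C
(r3,c5) = B
(r5,c1) = D
(r5,c3) = A
(r5,c4) = E
(r3,c2) = A
(r5,c2) = B

E D B C A / B E C A D / C A E D B / A C D B E / D B A E C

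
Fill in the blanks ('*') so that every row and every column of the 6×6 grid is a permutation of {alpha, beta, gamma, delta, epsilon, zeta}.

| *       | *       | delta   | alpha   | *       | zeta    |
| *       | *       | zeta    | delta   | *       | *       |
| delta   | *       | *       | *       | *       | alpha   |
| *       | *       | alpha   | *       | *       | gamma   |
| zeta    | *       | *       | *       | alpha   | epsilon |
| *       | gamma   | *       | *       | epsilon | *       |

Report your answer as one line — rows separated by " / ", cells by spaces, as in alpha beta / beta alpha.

gamma epsilon delta alpha beta zeta / epsilon alpha zeta delta gamma beta / delta beta epsilon gamma zeta alpha / beta zeta alpha epsilon delta gamma / zeta delta gamma beta alpha epsilon / alpha gamma beta zeta epsilon delta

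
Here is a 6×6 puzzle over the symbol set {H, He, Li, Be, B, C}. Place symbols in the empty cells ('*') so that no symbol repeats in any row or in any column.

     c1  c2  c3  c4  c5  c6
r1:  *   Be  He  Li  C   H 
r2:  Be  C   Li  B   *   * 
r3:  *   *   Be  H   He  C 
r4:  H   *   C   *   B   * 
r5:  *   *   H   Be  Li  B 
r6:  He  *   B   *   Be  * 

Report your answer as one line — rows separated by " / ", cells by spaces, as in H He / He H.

B Be He Li C H / Be C Li B H He / Li B Be H He C / H Li C He B Be / C He H Be Li B / He H B C Be Li

(r1,c1): row 1 has {H,He,Li,Be,C}; column 1 has {H,He,Be}, so it must be B.
(r2,c5): row 2 has {Li,Be,B,C}; column 5 has {He,Li,Be,B,C}, so it must be H.
(r2,c6): row 2 has {H,Li,Be,B,C}; column 6 has {H,B,C}, so it must be He.
(r3,c1): row 3 has {H,He,Be,C}; column 1 has {H,He,Be,B}, so it must be Li.
(r3,c2): row 3 has {H,He,Li,Be,C}; column 2 has {Be,C}, so it must be B.
(r4,c4): row 4 has {H,B,C}; column 4 has {H,Li,Be,B}, so it must be He.
(r5,c1): row 5 has {H,Li,Be,B}; column 1 has {H,He,Li,Be,B}, so it must be C.
(r5,c2): row 5 has {H,Li,Be,B,C}; column 2 has {Be,B,C}, so it must be He.
(r6,c4): row 6 has {He,Be,B}; column 4 has {H,He,Li,Be,B}, so it must be C.
(r6,c6): row 6 has {He,Be,B,C}; column 6 has {H,He,B,C}, so it must be Li.
(r4,c2): row 4 has {H,He,B,C}; column 2 has {He,Be,B,C}, so it must be Li.
(r4,c6): row 4 has {H,He,Li,B,C}; column 6 has {H,He,Li,B,C}, so it must be Be.
(r6,c2): row 6 has {He,Li,Be,B,C}; column 2 has {He,Li,Be,B,C}, so it must be H.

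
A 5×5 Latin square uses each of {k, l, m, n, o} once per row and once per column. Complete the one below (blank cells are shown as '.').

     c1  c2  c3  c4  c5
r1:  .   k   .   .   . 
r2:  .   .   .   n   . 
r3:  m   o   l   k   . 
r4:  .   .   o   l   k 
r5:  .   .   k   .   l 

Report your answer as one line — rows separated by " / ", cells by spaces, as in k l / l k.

l k n o m / k l m n o / m o l k n / n m o l k / o n k m l

(r2,c3) = m
(r2,c5) = o
(r3,c5) = n
(r4,c1) = n
(r4,c2) = m
(r5,c1) = o
(r5,c2) = n
(r5,c4) = m
(r1,c1) = l
(r1,c3) = n
(r1,c4) = o
(r1,c5) = m
(r2,c1) = k
(r2,c2) = l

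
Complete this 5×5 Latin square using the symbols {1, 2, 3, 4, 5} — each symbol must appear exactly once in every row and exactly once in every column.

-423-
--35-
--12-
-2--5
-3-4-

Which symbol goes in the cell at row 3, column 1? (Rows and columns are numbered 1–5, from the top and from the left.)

4

(r1,c5) = 1
(r2,c2) = 1
(r3,c2) = 5
(r4,c3) = 4
(r4,c4) = 1
(r5,c3) = 5
(r5,c5) = 2
(r1,c1) = 5
(r2,c5) = 4
(r3,c5) = 3
(r4,c1) = 3
(r5,c1) = 1
(r2,c1) = 2
(r3,c1) = 4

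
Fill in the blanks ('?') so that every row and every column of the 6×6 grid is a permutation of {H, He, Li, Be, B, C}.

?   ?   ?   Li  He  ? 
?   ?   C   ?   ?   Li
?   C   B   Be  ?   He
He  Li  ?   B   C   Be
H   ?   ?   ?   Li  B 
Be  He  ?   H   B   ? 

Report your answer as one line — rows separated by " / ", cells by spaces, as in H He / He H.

C B Be Li He H / B H C He Be Li / Li C B Be H He / He Li H B C Be / H Be He C Li B / Be He Li H B C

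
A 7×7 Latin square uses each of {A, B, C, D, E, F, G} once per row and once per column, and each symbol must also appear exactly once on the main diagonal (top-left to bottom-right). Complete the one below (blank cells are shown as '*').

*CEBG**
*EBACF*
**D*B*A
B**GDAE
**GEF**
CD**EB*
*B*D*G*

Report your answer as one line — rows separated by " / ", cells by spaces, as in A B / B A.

A C E B G D F / G E B A C F D / F G D C B E A / B F C G D A E / D A G E F C B / C D A F E B G / E B F D A G C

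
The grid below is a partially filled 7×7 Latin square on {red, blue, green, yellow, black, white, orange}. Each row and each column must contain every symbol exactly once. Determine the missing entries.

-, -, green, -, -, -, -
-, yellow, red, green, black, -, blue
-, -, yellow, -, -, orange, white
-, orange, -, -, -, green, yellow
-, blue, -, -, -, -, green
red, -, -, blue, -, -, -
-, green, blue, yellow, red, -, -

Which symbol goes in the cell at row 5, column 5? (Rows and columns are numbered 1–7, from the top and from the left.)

(r2,c6) = white
(r7,c6) = black
(r7,c7) = orange
(r2,c1) = orange
(r6,c6) = yellow
(r6,c7) = black
(r7,c1) = white
(r1,c7) = red
(r5,c6) = red
(r6,c2) = white
(r6,c3) = orange
(r6,c5) = green
(r1,c2) = black
(r1,c6) = blue
(r3,c2) = red
(r3,c4) = black
(r3,c5) = blue
(r4,c5) = white
(r1,c1) = yellow
(r1,c5) = orange
(r3,c1) = green
(r4,c3) = black
(r4,c4) = red
(r5,c1) = black
(r5,c3) = white
(r5,c4) = orange
(r5,c5) = yellow

yellow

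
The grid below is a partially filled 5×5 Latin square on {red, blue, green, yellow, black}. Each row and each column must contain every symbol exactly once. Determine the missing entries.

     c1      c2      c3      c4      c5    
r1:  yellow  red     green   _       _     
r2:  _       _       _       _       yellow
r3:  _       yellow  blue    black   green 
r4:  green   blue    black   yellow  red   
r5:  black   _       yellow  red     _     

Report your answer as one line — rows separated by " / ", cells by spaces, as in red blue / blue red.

yellow red green blue black / blue black red green yellow / red yellow blue black green / green blue black yellow red / black green yellow red blue

Cell (r1,c4): row 1 has {red,green,yellow}; column 4 has {red,yellow,black} → blue.
Cell (r1,c5): row 1 has {red,blue,green,yellow}; column 5 has {red,green,yellow} → black.
Cell (r2,c3): row 2 has {yellow}; column 3 has {blue,green,yellow,black} → red.
Cell (r2,c4): row 2 has {red,yellow}; column 4 has {red,blue,yellow,black} → green.
Cell (r3,c1): row 3 has {blue,green,yellow,black}; column 1 has {green,yellow,black} → red.
Cell (r5,c2): row 5 has {red,yellow,black}; column 2 has {red,blue,yellow} → green.
Cell (r5,c5): row 5 has {red,green,yellow,black}; column 5 has {red,green,yellow,black} → blue.
Cell (r2,c1): row 2 has {red,green,yellow}; column 1 has {red,green,yellow,black} → blue.
Cell (r2,c2): row 2 has {red,blue,green,yellow}; column 2 has {red,blue,green,yellow} → black.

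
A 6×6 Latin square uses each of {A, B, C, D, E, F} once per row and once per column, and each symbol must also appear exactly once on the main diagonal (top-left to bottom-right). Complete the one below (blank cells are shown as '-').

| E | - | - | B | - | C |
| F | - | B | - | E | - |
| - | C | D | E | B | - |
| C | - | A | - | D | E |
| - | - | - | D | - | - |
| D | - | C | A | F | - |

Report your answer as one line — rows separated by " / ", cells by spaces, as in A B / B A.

(r1,c3) = F
(r1,c5) = A
(r2,c2) = A
(r2,c4) = C
(r2,c6) = D
(r3,c1) = A
(r3,c6) = F
(r4,c4) = F
(r5,c1) = B
(r5,c3) = E
(r5,c5) = C
(r5,c6) = A
(r6,c6) = B
(r1,c2) = D
(r4,c2) = B
(r5,c2) = F
(r6,c2) = E

E D F B A C / F A B C E D / A C D E B F / C B A F D E / B F E D C A / D E C A F B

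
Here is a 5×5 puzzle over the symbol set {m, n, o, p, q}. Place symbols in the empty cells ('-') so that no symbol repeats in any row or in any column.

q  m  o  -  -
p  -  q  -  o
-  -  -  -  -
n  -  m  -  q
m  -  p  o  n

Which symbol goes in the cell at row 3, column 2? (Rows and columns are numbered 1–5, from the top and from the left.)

p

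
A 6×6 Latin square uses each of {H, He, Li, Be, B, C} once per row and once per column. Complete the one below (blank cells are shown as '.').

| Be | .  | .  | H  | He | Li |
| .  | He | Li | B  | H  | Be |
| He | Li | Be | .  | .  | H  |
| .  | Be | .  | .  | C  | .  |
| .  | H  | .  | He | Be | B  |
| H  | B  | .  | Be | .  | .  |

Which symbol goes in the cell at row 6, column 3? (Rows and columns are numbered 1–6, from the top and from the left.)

He

(r1,c2): row 1 has {H,He,Li,Be}; column 2 has {H,He,Li,Be,B}, so it must be C.
(r1,c3): row 1 has {H,He,Li,Be,C}; column 3 has {Li,Be}, so it must be B.
(r2,c1): row 2 has {H,He,Li,Be,B}; column 1 has {H,He,Be}, so it must be C.
(r3,c4): row 3 has {H,He,Li,Be}; column 4 has {H,He,Be,B}, so it must be C.
(r3,c5): row 3 has {H,He,Li,Be,C}; column 5 has {H,He,Be,C}, so it must be B.
(r4,c4): row 4 has {Be,C}; column 4 has {H,He,Be,B,C}, so it must be Li.
(r4,c6): row 4 has {Li,Be,C}; column 6 has {H,Li,Be,B}, so it must be He.
(r5,c1): row 5 has {H,He,Be,B}; column 1 has {H,He,Be,C}, so it must be Li.
(r5,c3): row 5 has {H,He,Li,Be,B}; column 3 has {Li,Be,B}, so it must be C.
(r6,c3): row 6 has {H,Be,B}; column 3 has {Li,Be,B,C}, so it must be He.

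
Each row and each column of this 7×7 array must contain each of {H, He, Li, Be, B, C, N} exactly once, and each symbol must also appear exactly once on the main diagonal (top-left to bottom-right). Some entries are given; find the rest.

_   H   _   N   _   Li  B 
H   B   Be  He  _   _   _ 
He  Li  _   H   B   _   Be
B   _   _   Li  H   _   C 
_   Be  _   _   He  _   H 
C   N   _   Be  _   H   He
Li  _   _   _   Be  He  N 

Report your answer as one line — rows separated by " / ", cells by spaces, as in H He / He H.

(r1,c1) = Be
(r1,c5) = C
(r2,c7) = Li
(r3,c3) = C
(r3,c6) = N
(r4,c2) = He
(r4,c3) = N
(r4,c6) = Be
(r5,c1) = N
(r6,c5) = Li
(r7,c2) = C
(r7,c4) = B
(r1,c3) = He
(r2,c5) = N
(r2,c6) = C
(r5,c4) = C
(r5,c6) = B
(r6,c3) = B
(r7,c3) = H
(r5,c3) = Li

Be H He N C Li B / H B Be He N C Li / He Li C H B N Be / B He N Li H Be C / N Be Li C He B H / C N B Be Li H He / Li C H B Be He N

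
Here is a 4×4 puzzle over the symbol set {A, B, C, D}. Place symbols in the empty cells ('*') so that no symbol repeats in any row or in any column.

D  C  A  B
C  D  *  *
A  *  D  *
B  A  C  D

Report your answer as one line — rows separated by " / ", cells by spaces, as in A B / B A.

D C A B / C D B A / A B D C / B A C D

row 2 has {C,D}; column 3 has {A,C,D} — only B is left for (r2,c3).
row 2 has {B,C,D}; column 4 has {B,D} — only A is left for (r2,c4).
row 3 has {A,D}; column 2 has {A,C,D} — only B is left for (r3,c2).
row 3 has {A,B,D}; column 4 has {A,B,D} — only C is left for (r3,c4).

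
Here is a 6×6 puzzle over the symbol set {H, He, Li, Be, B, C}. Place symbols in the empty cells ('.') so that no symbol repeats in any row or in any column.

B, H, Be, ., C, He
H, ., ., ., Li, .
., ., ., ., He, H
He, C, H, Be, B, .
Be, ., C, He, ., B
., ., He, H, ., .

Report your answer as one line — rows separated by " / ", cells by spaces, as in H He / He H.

B H Be Li C He / H He B C Li Be / C Be Li B He H / He C H Be B Li / Be Li C He H B / Li B He H Be C

(r1,c4) = Li
(r2,c3) = B
(r2,c4) = C
(r2,c6) = Be
(r3,c3) = Li
(r3,c4) = B
(r4,c6) = Li
(r5,c2) = Li
(r5,c5) = H
(r6,c5) = Be
(r6,c6) = C
(r2,c2) = He
(r3,c1) = C
(r3,c2) = Be
(r6,c1) = Li
(r6,c2) = B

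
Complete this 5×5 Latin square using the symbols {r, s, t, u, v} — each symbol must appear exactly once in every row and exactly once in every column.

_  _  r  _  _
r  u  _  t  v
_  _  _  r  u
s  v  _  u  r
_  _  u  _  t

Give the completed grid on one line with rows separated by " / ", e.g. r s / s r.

u t r v s / r u s t v / t s v r u / s v t u r / v r u s t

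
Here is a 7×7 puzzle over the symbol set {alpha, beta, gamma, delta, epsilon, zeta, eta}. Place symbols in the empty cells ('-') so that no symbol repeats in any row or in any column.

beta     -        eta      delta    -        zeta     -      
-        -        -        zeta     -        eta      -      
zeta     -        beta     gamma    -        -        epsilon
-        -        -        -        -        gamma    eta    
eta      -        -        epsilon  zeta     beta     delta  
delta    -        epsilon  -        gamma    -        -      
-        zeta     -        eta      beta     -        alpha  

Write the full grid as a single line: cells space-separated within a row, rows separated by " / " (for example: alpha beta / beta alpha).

beta epsilon eta delta alpha zeta gamma / alpha delta gamma zeta epsilon eta beta / zeta alpha beta gamma eta delta epsilon / epsilon beta zeta alpha delta gamma eta / eta gamma alpha epsilon zeta beta delta / delta eta epsilon beta gamma alpha zeta / gamma zeta delta eta beta epsilon alpha

row 1 has {beta,delta,zeta,eta}; column 7 has {alpha,delta,epsilon,eta} — only gamma is left for (r1,c7).
row 2 has {zeta,eta}; column 7 has {alpha,gamma,delta,epsilon,eta} — only beta is left for (r2,c7).
row 6 has {gamma,delta,epsilon}; column 6 has {beta,gamma,zeta,eta} — only alpha is left for (r6,c6).
row 6 has {alpha,gamma,delta,epsilon}; column 7 has {alpha,beta,gamma,delta,epsilon,eta} — only zeta is left for (r6,c7).
row 3 has {beta,gamma,epsilon,zeta}; column 6 has {alpha,beta,gamma,zeta,eta} — only delta is left for (r3,c6).
row 6 has {alpha,gamma,delta,epsilon,zeta}; column 4 has {gamma,delta,epsilon,zeta,eta} — only beta is left for (r6,c4).
row 7 has {alpha,beta,zeta,eta}; column 6 has {alpha,beta,gamma,delta,zeta,eta} — only epsilon is left for (r7,c6).
row 4 has {gamma,eta}; column 4 has {beta,gamma,delta,epsilon,zeta,eta} — only alpha is left for (r4,c4).
row 6 has {alpha,beta,gamma,delta,epsilon,zeta}; column 2 has {zeta} — only eta is left for (r6,c2).
row 7 has {alpha,beta,epsilon,zeta,eta}; column 1 has {beta,delta,zeta,eta} — only gamma is left for (r7,c1).
row 7 has {alpha,beta,gamma,epsilon,zeta,eta}; column 3 has {beta,epsilon,eta} — only delta is left for (r7,c3).
row 3 has {beta,gamma,delta,epsilon,zeta}; column 2 has {zeta,eta} — only alpha is left for (r3,c2).
row 3 has {alpha,beta,gamma,delta,epsilon,zeta}; column 5 has {beta,gamma,zeta} — only eta is left for (r3,c5).
row 4 has {alpha,gamma,eta}; column 1 has {beta,gamma,delta,zeta,eta} — only epsilon is left for (r4,c1).
row 4 has {alpha,gamma,epsilon,eta}; column 3 has {beta,delta,epsilon,eta} — only zeta is left for (r4,c3).
row 4 has {alpha,gamma,epsilon,zeta,eta}; column 5 has {beta,gamma,zeta,eta} — only delta is left for (r4,c5).
row 5 has {beta,delta,epsilon,zeta,eta}; column 2 has {alpha,zeta,eta} — only gamma is left for (r5,c2).
row 5 has {beta,gamma,delta,epsilon,zeta,eta}; column 3 has {beta,delta,epsilon,zeta,eta} — only alpha is left for (r5,c3).
row 1 has {beta,gamma,delta,zeta,eta}; column 2 has {alpha,gamma,zeta,eta} — only epsilon is left for (r1,c2).
row 1 has {beta,gamma,delta,epsilon,zeta,eta}; column 5 has {beta,gamma,delta,zeta,eta} — only alpha is left for (r1,c5).
row 2 has {beta,zeta,eta}; column 1 has {beta,gamma,delta,epsilon,zeta,eta} — only alpha is left for (r2,c1).
row 2 has {alpha,beta,zeta,eta}; column 2 has {alpha,gamma,epsilon,zeta,eta} — only delta is left for (r2,c2).
row 2 has {alpha,beta,delta,zeta,eta}; column 3 has {alpha,beta,delta,epsilon,zeta,eta} — only gamma is left for (r2,c3).
row 2 has {alpha,beta,gamma,delta,zeta,eta}; column 5 has {alpha,beta,gamma,delta,zeta,eta} — only epsilon is left for (r2,c5).
row 4 has {alpha,gamma,delta,epsilon,zeta,eta}; column 2 has {alpha,gamma,delta,epsilon,zeta,eta} — only beta is left for (r4,c2).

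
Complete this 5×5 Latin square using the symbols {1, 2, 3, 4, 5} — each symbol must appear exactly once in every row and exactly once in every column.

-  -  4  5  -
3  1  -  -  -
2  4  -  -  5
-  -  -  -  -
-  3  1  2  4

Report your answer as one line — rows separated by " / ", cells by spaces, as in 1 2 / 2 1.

row 1 has {4,5}; column 1 has {2,3} — only 1 is left for (r1,c1).
row 1 has {1,4,5}; column 2 has {1,3,4} — only 2 is left for (r1,c2).
row 1 has {1,2,4,5}; column 5 has {4,5} — only 3 is left for (r1,c5).
row 2 has {1,3}; column 4 has {2,5} — only 4 is left for (r2,c4).
row 2 has {1,3,4}; column 5 has {3,4,5} — only 2 is left for (r2,c5).
row 3 has {2,4,5}; column 3 has {1,4} — only 3 is left for (r3,c3).
row 3 has {2,3,4,5}; column 4 has {2,4,5} — only 1 is left for (r3,c4).
row 4 is empty so far; column 2 has {1,2,3,4} — only 5 is left for (r4,c2).
row 4 has {5}; column 3 has {1,3,4} — only 2 is left for (r4,c3).
row 4 has {2,5}; column 4 has {1,2,4,5} — only 3 is left for (r4,c4).
row 4 has {2,3,5}; column 5 has {2,3,4,5} — only 1 is left for (r4,c5).
row 5 has {1,2,3,4}; column 1 has {1,2,3} — only 5 is left for (r5,c1).
row 2 has {1,2,3,4}; column 3 has {1,2,3,4} — only 5 is left for (r2,c3).
row 4 has {1,2,3,5}; column 1 has {1,2,3,5} — only 4 is left for (r4,c1).

1 2 4 5 3 / 3 1 5 4 2 / 2 4 3 1 5 / 4 5 2 3 1 / 5 3 1 2 4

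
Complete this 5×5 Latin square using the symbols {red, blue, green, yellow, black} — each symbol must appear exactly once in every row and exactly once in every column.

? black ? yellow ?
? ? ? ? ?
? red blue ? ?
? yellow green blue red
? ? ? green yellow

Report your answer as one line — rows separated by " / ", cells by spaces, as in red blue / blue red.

green black red yellow blue / blue green yellow red black / yellow red blue black green / black yellow green blue red / red blue black green yellow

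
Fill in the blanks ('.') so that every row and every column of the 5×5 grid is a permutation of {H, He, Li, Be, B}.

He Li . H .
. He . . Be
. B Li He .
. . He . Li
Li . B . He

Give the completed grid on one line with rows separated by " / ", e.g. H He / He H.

At row 1, column 3: row 1 has {H,He,Li}; column 3 has {He,Li,B}; that leaves Be.
At row 1, column 5: row 1 has {H,He,Li,Be}; column 5 has {He,Li,Be}; that leaves B.
At row 2, column 3: row 2 has {He,Be}; column 3 has {He,Li,Be,B}; that leaves H.
At row 3, column 5: row 3 has {He,Li,B}; column 5 has {He,Li,Be,B}; that leaves H.
At row 5, column 4: row 5 has {He,Li,B}; column 4 has {H,He}; that leaves Be.
At row 2, column 1: row 2 has {H,He,Be}; column 1 has {He,Li}; that leaves B.
At row 2, column 4: row 2 has {H,He,Be,B}; column 4 has {H,He,Be}; that leaves Li.
At row 3, column 1: row 3 has {H,He,Li,B}; column 1 has {He,Li,B}; that leaves Be.
At row 4, column 1: row 4 has {He,Li}; column 1 has {He,Li,Be,B}; that leaves H.
At row 4, column 2: row 4 has {H,He,Li}; column 2 has {He,Li,B}; that leaves Be.
At row 4, column 4: row 4 has {H,He,Li,Be}; column 4 has {H,He,Li,Be}; that leaves B.
At row 5, column 2: row 5 has {He,Li,Be,B}; column 2 has {He,Li,Be,B}; that leaves H.

He Li Be H B / B He H Li Be / Be B Li He H / H Be He B Li / Li H B Be He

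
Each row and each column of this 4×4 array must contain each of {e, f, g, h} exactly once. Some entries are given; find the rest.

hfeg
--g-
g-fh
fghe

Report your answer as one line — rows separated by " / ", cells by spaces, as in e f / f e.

h f e g / e h g f / g e f h / f g h e

(r2,c1) = e
(r2,c2) = h
(r2,c4) = f
(r3,c2) = e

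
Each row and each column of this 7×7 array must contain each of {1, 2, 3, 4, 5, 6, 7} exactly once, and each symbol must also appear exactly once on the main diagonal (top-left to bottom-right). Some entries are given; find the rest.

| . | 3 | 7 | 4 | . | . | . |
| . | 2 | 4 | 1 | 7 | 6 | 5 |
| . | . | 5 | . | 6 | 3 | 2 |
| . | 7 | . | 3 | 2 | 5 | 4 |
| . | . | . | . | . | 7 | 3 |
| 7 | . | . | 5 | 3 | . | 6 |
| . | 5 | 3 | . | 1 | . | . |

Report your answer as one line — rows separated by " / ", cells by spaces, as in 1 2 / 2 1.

6 3 7 4 5 2 1 / 3 2 4 1 7 6 5 / 4 1 5 7 6 3 2 / 1 7 6 3 2 5 4 / 5 6 1 2 4 7 3 / 7 4 2 5 3 1 6 / 2 5 3 6 1 4 7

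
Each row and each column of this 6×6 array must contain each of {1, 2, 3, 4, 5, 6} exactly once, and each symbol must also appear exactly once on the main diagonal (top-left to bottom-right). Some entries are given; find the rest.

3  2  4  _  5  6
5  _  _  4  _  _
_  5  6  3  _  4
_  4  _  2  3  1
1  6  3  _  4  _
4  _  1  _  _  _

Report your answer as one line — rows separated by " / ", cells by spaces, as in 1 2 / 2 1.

3 2 4 1 5 6 / 5 1 2 4 6 3 / 2 5 6 3 1 4 / 6 4 5 2 3 1 / 1 6 3 5 4 2 / 4 3 1 6 2 5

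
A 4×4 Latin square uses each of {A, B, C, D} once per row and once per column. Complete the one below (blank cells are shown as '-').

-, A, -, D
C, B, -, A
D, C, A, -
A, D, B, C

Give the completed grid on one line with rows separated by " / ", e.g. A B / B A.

row 1 has {A,D}; column 1 has {A,C,D} — only B is left for (r1,c1).
row 1 has {A,B,D}; column 3 has {A,B} — only C is left for (r1,c3).
row 2 has {A,B,C}; column 3 has {A,B,C} — only D is left for (r2,c3).
row 3 has {A,C,D}; column 4 has {A,C,D} — only B is left for (r3,c4).

B A C D / C B D A / D C A B / A D B C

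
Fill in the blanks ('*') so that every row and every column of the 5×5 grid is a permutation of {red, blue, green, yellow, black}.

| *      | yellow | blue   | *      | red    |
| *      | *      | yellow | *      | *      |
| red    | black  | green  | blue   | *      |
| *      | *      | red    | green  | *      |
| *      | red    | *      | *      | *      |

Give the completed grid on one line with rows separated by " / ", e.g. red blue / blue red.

green yellow blue black red / black green yellow red blue / red black green blue yellow / yellow blue red green black / blue red black yellow green

row 1 has {red,blue,yellow}; column 4 has {blue,green} — only black is left for (r1,c4).
row 2 has {yellow}; column 4 has {blue,green,black} — only red is left for (r2,c4).
row 3 has {red,blue,green,black}; column 5 has {red} — only yellow is left for (r3,c5).
row 4 has {red,green}; column 2 has {red,yellow,black} — only blue is left for (r4,c2).
row 4 has {red,blue,green}; column 5 has {red,yellow} — only black is left for (r4,c5).
row 5 has {red}; column 3 has {red,blue,green,yellow} — only black is left for (r5,c3).
row 5 has {red,black}; column 4 has {red,blue,green,black} — only yellow is left for (r5,c4).
row 1 has {red,blue,yellow,black}; column 1 has {red} — only green is left for (r1,c1).
row 2 has {red,yellow}; column 2 has {red,blue,yellow,black} — only green is left for (r2,c2).
row 2 has {red,green,yellow}; column 5 has {red,yellow,black} — only blue is left for (r2,c5).
row 4 has {red,blue,green,black}; column 1 has {red,green} — only yellow is left for (r4,c1).
row 5 has {red,yellow,black}; column 1 has {red,green,yellow} — only blue is left for (r5,c1).
row 5 has {red,blue,yellow,black}; column 5 has {red,blue,yellow,black} — only green is left for (r5,c5).
row 2 has {red,blue,green,yellow}; column 1 has {red,blue,green,yellow} — only black is left for (r2,c1).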